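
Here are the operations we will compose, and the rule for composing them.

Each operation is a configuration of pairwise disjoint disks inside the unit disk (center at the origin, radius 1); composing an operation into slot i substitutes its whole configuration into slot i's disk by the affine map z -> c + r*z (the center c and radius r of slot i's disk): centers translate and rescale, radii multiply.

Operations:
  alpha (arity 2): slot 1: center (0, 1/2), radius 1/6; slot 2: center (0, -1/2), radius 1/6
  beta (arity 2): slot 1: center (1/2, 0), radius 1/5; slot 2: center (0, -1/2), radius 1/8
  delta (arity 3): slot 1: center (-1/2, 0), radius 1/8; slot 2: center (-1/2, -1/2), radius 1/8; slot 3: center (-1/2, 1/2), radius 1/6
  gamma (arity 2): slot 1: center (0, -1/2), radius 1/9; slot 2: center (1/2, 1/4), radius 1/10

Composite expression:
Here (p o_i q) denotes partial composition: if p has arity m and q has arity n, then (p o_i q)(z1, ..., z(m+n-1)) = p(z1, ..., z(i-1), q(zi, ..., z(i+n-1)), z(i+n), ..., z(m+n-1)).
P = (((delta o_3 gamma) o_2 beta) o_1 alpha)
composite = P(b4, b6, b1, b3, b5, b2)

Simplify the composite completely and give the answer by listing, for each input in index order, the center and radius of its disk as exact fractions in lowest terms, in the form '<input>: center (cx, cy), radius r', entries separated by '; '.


b1: center (-7/16, -1/2), radius 1/40; b2: center (-5/12, 13/24), radius 1/60; b3: center (-1/2, -9/16), radius 1/64; b4: center (-1/2, 1/16), radius 1/48; b5: center (-1/2, 5/12), radius 1/54; b6: center (-1/2, -1/16), radius 1/48

Affine substitution under delta: radii multiply and b-centers shift.
for b4, the 2-step affine chain lands on center (-1/2, 1/16), radius 1/48
for b6, the 2-step affine chain lands on center (-1/2, -1/16), radius 1/48
for b1, the 2-step affine chain lands on center (-7/16, -1/2), radius 1/40
for b3, the 2-step affine chain lands on center (-1/2, -9/16), radius 1/64
for b5, the 2-step affine chain lands on center (-1/2, 5/12), radius 1/54
for b2, the 2-step affine chain lands on center (-5/12, 13/24), radius 1/60


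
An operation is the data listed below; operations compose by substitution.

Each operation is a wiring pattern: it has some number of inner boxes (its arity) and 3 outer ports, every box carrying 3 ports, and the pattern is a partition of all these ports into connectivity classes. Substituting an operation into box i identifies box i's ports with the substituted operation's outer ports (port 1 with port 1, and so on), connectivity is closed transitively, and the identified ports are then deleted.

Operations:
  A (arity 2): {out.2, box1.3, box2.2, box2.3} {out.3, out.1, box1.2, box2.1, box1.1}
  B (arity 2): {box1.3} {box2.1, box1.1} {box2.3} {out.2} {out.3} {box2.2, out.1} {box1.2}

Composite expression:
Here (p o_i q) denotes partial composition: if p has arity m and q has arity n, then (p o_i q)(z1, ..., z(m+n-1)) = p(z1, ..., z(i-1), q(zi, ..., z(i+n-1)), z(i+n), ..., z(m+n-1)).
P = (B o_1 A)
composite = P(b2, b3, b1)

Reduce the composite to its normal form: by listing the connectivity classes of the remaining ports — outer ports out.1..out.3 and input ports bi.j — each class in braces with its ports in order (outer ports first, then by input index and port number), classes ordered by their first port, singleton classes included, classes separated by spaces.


{out.1, b1.2} {out.2} {out.3} {b1.1, b2.1, b2.2, b3.1} {b1.3} {b2.3, b3.2, b3.3}


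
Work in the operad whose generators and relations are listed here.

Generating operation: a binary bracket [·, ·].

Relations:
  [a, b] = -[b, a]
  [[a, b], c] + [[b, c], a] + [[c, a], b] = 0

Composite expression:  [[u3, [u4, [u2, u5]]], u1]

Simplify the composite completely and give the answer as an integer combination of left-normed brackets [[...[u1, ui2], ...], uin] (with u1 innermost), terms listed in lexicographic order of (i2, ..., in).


-[[[[u1, u2], u5], u4], u3] + [[[[u1, u3], u2], u5], u4] - [[[[u1, u3], u4], u2], u5] + [[[[u1, u3], u4], u5], u2] - [[[[u1, u3], u5], u2], u4] + [[[[u1, u4], u2], u5], u3] - [[[[u1, u4], u5], u2], u3] + [[[[u1, u5], u2], u4], u3]

In the tensor algebra, words opening u1 carry the u1-anchored form.
Composite bracket: [[u3, [u4, [u2, u5]]], u1]
Under [a, b] = ab - ba we get 16 signed associative words (2^4 = 16).
Collect the words opening with u1:
  u1u2u5u4u3 (sign -1) contributes -[[[[u1, u2], u5], u4], u3]
  u1u3u2u5u4 (sign +1) contributes +[[[[u1, u3], u2], u5], u4]
  u1u3u4u2u5 (sign -1) contributes -[[[[u1, u3], u4], u2], u5]
  u1u3u4u5u2 (sign +1) contributes +[[[[u1, u3], u4], u5], u2]
  u1u3u5u2u4 (sign -1) contributes -[[[[u1, u3], u5], u2], u4]
  u1u4u2u5u3 (sign +1) contributes +[[[[u1, u4], u2], u5], u3]
  u1u4u5u2u3 (sign -1) contributes -[[[[u1, u4], u5], u2], u3]
  u1u5u2u4u3 (sign +1) contributes +[[[[u1, u5], u2], u4], u3]


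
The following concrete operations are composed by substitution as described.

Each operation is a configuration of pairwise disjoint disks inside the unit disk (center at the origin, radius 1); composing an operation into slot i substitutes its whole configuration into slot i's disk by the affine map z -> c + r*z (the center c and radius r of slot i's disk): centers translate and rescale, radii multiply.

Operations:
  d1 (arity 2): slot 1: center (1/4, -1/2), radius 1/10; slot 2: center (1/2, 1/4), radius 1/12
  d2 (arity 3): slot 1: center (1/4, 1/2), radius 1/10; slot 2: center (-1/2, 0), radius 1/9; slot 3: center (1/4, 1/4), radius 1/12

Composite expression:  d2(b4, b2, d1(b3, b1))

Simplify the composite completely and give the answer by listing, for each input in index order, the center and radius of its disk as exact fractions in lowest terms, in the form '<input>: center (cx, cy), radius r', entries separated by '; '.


b1: center (7/24, 13/48), radius 1/144; b2: center (-1/2, 0), radius 1/9; b3: center (13/48, 5/24), radius 1/120; b4: center (1/4, 1/2), radius 1/10

Only the slot chain above each b matters under d2; compose those maps.
input b4: applying the 1 nested substitution gives center (1/4, 1/2), radius 1/10
input b2: applying the 1 nested substitution gives center (-1/2, 0), radius 1/9
input b3: applying the 2 nested substitutions gives center (13/48, 5/24), radius 1/120
input b1: applying the 2 nested substitutions gives center (7/24, 13/48), radius 1/144


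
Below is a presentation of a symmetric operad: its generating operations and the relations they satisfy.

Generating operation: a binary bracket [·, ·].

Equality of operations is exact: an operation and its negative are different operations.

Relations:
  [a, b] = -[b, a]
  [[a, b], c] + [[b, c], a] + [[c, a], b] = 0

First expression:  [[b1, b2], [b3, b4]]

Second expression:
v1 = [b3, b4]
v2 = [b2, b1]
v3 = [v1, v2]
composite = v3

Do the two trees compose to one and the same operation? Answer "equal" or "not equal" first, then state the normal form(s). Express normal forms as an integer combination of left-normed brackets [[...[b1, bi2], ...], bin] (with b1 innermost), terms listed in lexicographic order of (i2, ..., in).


Reducing the first expression gives [[[b1, b2], b3], b4] - [[[b1, b2], b4], b3]
Reducing the second expression gives [[[b1, b2], b3], b4] - [[[b1, b2], b4], b3]
Both agree, so they are equal.

equal: each reduces to [[[b1, b2], b3], b4] - [[[b1, b2], b4], b3]


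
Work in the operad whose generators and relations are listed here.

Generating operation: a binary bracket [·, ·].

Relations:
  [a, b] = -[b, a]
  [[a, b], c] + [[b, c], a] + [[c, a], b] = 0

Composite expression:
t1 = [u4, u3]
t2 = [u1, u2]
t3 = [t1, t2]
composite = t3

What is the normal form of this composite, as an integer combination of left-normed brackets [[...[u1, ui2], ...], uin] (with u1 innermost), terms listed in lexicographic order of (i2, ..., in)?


[[[u1, u2], u3], u4] - [[[u1, u2], u4], u3]


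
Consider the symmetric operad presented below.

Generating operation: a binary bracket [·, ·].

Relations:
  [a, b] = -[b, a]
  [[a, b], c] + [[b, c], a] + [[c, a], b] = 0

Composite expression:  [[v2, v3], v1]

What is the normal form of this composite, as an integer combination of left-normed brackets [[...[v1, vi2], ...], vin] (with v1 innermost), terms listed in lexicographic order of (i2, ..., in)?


-[[v1, v2], v3] + [[v1, v3], v2]

Antisymmetry and Jacobi reduce to v1-anchored left-normed brackets.
Composite bracket: [[v2, v3], v1]
Each bracket splits as ab - ba, giving 4 signed words (2^2 = 4).
The v1-initial words carry the normal form:
  the word v1v2v3 carries sign -1 and contributes -[[v1, v2], v3]
  the word v1v3v2 carries sign +1 and contributes +[[v1, v3], v2]


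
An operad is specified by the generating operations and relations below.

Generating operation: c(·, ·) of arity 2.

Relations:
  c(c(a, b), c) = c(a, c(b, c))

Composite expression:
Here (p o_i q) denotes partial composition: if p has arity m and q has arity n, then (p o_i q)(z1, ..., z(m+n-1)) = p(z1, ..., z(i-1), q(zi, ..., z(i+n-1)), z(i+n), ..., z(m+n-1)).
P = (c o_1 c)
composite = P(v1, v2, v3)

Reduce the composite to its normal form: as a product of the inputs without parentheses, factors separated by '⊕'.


v1 ⊕ v2 ⊕ v3


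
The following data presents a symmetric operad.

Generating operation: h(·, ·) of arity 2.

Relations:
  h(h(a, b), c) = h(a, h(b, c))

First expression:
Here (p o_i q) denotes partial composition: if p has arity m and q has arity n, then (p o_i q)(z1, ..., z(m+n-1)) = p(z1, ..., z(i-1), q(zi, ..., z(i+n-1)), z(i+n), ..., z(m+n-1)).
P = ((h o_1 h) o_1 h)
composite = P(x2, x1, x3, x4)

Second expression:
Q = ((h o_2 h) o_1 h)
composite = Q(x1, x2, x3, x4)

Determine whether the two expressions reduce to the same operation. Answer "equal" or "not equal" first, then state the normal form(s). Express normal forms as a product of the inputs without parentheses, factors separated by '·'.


not equal; first: x2 · x1 · x3 · x4; second: x1 · x2 · x3 · x4

The first expression reduces to x2 · x1 · x3 · x4
The second expression reduces to x1 · x2 · x3 · x4
Different reductions; not equal.


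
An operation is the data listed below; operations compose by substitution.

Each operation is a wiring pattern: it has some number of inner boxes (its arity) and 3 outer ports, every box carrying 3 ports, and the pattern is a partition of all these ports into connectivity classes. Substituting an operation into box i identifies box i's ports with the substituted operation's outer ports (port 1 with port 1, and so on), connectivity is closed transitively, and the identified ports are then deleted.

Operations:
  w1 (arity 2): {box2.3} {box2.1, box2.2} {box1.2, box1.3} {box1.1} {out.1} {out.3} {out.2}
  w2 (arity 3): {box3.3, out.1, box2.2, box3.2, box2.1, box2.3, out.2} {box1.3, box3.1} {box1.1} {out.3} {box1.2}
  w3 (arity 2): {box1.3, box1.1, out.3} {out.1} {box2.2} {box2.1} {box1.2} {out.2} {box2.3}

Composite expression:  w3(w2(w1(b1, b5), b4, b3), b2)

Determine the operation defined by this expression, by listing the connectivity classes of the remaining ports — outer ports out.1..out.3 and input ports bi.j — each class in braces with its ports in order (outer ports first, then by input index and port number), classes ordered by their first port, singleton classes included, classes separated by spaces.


Two ports join when wires chain via w3-identified ports.
the subtree at w1 composes to {out.1} {out.2} {out.3} {b1.1} {b1.2, b1.3} {b5.1, b5.2} {b5.3} on (b1, b5); out.j = own outer ports
the subtree at w2 composes to {out.1, out.2, b3.2, b3.3, b4.1, b4.2, b4.3} {out.3} {b1.1} {b1.2, b1.3} {b3.1} {b5.1, b5.2} {b5.3} on (b1, b5, b4, b3); out.j = own outer ports
the subtree at w3 composes to {out.1} {out.2} {out.3, b3.2, b3.3, b4.1, b4.2, b4.3} {b1.1} {b1.2, b1.3} {b2.1} {b2.2} {b2.3} {b3.1} {b5.1, b5.2} {b5.3} on (b1, b5, b4, b3, b2); out.j = own outer ports

{out.1} {out.2} {out.3, b3.2, b3.3, b4.1, b4.2, b4.3} {b1.1} {b1.2, b1.3} {b2.1} {b2.2} {b2.3} {b3.1} {b5.1, b5.2} {b5.3}


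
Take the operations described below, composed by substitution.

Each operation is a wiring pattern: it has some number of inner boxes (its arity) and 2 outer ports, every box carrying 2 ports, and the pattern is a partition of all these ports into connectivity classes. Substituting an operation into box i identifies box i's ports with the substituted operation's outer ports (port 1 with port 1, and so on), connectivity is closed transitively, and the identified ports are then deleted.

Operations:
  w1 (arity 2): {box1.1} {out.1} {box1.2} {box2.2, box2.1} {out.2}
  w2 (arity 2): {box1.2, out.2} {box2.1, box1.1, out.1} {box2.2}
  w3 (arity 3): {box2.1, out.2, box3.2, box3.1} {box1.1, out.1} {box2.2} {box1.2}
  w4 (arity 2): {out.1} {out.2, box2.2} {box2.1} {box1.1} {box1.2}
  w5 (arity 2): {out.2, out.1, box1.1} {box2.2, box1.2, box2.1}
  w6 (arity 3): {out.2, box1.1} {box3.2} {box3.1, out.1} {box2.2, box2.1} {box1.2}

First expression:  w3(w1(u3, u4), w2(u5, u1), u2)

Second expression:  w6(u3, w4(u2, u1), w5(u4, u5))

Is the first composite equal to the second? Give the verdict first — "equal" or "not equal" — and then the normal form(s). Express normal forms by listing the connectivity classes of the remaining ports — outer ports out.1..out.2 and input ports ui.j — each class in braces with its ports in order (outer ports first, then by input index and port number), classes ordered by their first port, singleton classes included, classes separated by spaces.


Reducing the first expression gives {out.1} {out.2, u1.1, u2.1, u2.2, u5.1} {u1.2} {u3.1} {u3.2} {u4.1, u4.2} {u5.2}
Reducing the second expression gives {out.1, u4.1} {out.2, u3.1} {u1.1} {u1.2} {u2.1} {u2.2} {u3.2} {u4.2, u5.1, u5.2}
No match — not equal.

not equal; the first gives {out.1} {out.2, u1.1, u2.1, u2.2, u5.1} {u1.2} {u3.1} {u3.2} {u4.1, u4.2} {u5.2} and the second {out.1, u4.1} {out.2, u3.1} {u1.1} {u1.2} {u2.1} {u2.2} {u3.2} {u4.2, u5.1, u5.2}


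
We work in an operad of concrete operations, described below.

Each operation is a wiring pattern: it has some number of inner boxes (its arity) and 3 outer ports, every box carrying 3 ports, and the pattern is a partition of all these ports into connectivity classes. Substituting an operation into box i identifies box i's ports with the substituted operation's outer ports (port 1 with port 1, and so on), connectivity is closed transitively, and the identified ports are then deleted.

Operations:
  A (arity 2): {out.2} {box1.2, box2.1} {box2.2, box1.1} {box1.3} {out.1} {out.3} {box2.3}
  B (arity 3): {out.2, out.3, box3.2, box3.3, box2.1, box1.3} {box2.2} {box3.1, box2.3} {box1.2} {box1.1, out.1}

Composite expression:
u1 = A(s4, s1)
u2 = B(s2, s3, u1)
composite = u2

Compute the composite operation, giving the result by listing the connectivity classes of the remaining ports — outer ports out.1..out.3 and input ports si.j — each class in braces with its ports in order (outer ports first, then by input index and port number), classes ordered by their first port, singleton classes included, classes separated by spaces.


{out.1, s2.1} {out.2, out.3, s2.3, s3.1} {s1.1, s4.2} {s1.2, s4.1} {s1.3} {s2.2} {s3.2} {s3.3} {s4.3}

After gluing at B, chains via deleted ports link the s-ports.
stage A: inputs (s4, s1), connectivity {out.1} {out.2} {out.3} {s1.1, s4.2} {s1.2, s4.1} {s1.3} {s4.3}, out.j its boundary
stage B: inputs (s2, s3, s4, s1), connectivity {out.1, s2.1} {out.2, out.3, s2.3, s3.1} {s1.1, s4.2} {s1.2, s4.1} {s1.3} {s2.2} {s3.2} {s3.3} {s4.3}, out.j its boundary


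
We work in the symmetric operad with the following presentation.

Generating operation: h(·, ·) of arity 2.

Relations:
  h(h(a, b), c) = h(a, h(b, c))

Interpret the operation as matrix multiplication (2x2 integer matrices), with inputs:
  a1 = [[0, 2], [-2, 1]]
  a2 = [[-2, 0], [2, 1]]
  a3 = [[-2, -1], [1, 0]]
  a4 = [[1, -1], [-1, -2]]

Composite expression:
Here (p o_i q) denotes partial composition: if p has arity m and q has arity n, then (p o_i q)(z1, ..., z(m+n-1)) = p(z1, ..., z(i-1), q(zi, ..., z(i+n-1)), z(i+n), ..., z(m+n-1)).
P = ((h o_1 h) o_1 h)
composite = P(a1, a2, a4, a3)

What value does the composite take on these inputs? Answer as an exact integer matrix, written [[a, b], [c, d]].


[[-12, -2], [-18, -5]]

h(a1, a2) = [[4, 2], [6, 1]]
h(h(a1, a2), a4) = [[2, -8], [5, -8]]
h(h(h(a1, a2), a4), a3) = [[-12, -2], [-18, -5]]


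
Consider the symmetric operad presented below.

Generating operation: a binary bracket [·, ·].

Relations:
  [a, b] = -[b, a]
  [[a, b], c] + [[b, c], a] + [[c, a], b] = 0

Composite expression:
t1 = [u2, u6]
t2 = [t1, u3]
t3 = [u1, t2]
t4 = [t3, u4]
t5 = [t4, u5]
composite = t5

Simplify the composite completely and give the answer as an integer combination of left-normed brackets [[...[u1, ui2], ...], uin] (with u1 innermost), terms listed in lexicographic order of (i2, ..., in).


Skip Jacobi rewriting: expand, keep u1-initial words, read off terms.
Composite bracket: [[[u1, [[u2, u6], u3]], u4], u5]
The bracket unfolds into 32 signed words via [a, b] = ab - ba (2^5 = 32).
Only words starting with u1 matter:
  the word u1u2u6u3u4u5 carries sign +1 and contributes +[[[[[u1, u2], u6], u3], u4], u5]
  the word u1u3u2u6u4u5 carries sign -1 and contributes -[[[[[u1, u3], u2], u6], u4], u5]
  the word u1u3u6u2u4u5 carries sign +1 and contributes +[[[[[u1, u3], u6], u2], u4], u5]
  the word u1u6u2u3u4u5 carries sign -1 and contributes -[[[[[u1, u6], u2], u3], u4], u5]

[[[[[u1, u2], u6], u3], u4], u5] - [[[[[u1, u3], u2], u6], u4], u5] + [[[[[u1, u3], u6], u2], u4], u5] - [[[[[u1, u6], u2], u3], u4], u5]


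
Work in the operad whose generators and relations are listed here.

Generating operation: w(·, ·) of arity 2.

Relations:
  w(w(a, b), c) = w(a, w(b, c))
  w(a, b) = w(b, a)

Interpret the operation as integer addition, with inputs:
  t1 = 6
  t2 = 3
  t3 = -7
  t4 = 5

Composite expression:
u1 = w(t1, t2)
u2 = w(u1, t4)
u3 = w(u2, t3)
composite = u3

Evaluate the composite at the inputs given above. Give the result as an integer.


7

w(t1, t2) = 9
w(w(t1, t2), t4) = 14
w(w(w(t1, t2), t4), t3) = 7


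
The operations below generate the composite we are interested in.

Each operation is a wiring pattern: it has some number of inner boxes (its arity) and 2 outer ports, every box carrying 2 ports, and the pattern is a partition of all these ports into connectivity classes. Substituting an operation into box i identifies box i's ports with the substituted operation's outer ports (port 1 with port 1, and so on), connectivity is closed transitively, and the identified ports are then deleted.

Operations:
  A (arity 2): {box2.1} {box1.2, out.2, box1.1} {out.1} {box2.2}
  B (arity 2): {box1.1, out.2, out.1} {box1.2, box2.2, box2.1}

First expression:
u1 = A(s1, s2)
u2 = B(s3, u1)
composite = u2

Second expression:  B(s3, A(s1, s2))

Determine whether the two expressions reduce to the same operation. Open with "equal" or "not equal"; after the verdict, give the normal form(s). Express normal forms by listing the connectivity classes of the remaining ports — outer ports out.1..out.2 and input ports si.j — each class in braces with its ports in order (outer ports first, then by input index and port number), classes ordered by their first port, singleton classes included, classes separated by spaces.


equal: each reduces to {out.1, out.2, s3.1} {s1.1, s1.2, s3.2} {s2.1} {s2.2}

The first composite normalizes to {out.1, out.2, s3.1} {s1.1, s1.2, s3.2} {s2.1} {s2.2}
The second composite normalizes to {out.1, out.2, s3.1} {s1.1, s1.2, s3.2} {s2.1} {s2.2}
The forms coincide; equal.


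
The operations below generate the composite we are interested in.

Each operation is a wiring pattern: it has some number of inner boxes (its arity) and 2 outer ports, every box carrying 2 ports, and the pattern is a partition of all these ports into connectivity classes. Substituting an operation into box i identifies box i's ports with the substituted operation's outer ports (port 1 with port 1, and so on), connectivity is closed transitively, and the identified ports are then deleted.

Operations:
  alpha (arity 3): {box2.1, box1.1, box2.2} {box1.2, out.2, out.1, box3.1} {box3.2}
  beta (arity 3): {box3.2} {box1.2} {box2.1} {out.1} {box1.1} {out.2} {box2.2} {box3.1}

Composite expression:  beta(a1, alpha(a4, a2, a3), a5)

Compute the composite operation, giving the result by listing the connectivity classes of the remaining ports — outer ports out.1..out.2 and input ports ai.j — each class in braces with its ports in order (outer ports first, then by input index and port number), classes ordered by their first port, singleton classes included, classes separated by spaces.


{out.1} {out.2} {a1.1} {a1.2} {a2.1, a2.2, a4.1} {a3.1, a4.2} {a3.2} {a5.1} {a5.2}

Two ports join when wires chain via beta-identified ports.
through alpha, on inputs (a4, a2, a3): {out.1, out.2, a3.1, a4.2} {a2.1, a2.2, a4.1} {a3.2} (out.j = stage outer ports)
through beta, on inputs (a1, a4, a2, a3, a5): {out.1} {out.2} {a1.1} {a1.2} {a2.1, a2.2, a4.1} {a3.1, a4.2} {a3.2} {a5.1} {a5.2} (out.j = stage outer ports)


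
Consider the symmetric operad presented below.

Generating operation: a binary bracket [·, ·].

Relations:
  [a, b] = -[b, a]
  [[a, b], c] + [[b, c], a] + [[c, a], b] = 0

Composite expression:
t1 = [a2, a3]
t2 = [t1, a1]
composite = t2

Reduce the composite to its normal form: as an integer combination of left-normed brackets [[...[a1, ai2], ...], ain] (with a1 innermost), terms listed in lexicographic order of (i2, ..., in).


-[[a1, a2], a3] + [[a1, a3], a2]

Antisymmetry and Jacobi reduce to a1-anchored left-normed brackets.
Composite bracket: [[a2, a3], a1]
Full expansion: 4 signed words from ab - ba (2^2 = 4).
Only words starting with a1 matter:
  word a1a2a3 has sign -1, contributing -[[a1, a2], a3]
  word a1a3a2 has sign +1, contributing +[[a1, a3], a2]


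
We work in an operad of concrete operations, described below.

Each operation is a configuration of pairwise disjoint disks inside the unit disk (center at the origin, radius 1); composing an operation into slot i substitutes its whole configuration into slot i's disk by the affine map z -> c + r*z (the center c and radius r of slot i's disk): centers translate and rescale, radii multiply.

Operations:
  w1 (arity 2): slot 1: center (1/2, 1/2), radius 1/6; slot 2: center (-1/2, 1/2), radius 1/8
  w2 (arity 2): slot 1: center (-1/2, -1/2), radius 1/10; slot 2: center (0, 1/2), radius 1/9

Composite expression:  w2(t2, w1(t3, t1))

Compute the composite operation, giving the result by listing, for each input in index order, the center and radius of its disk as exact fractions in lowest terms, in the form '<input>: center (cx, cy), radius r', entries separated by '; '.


t1: center (-1/18, 5/9), radius 1/72; t2: center (-1/2, -1/2), radius 1/10; t3: center (1/18, 5/9), radius 1/54

Only the slot chain above each t matters under w2; compose those maps.
tracing t2 down its 1-map path: center (-1/2, -1/2), radius 1/10
tracing t3 down its 2-map path: center (1/18, 5/9), radius 1/54
tracing t1 down its 2-map path: center (-1/18, 5/9), radius 1/72


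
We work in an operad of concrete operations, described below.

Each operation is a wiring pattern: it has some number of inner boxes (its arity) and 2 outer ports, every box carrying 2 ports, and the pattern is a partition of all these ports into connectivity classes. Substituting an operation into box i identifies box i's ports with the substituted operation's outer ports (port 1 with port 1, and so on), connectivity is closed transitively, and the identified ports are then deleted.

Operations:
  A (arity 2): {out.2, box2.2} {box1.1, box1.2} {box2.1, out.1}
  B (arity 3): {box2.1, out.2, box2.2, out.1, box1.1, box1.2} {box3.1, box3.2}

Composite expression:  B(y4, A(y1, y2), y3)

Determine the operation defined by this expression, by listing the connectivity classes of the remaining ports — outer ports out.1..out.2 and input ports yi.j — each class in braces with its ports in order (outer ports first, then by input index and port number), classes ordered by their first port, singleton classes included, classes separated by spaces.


{out.1, out.2, y2.1, y2.2, y4.1, y4.2} {y1.1, y1.2} {y3.1, y3.2}

Reachability decides: close wires over B-identified ports.
composing A on (y1, y2), with out.j its own outer ports: {out.1, y2.1} {out.2, y2.2} {y1.1, y1.2}
composing B on (y4, y1, y2, y3), with out.j its own outer ports: {out.1, out.2, y2.1, y2.2, y4.1, y4.2} {y1.1, y1.2} {y3.1, y3.2}


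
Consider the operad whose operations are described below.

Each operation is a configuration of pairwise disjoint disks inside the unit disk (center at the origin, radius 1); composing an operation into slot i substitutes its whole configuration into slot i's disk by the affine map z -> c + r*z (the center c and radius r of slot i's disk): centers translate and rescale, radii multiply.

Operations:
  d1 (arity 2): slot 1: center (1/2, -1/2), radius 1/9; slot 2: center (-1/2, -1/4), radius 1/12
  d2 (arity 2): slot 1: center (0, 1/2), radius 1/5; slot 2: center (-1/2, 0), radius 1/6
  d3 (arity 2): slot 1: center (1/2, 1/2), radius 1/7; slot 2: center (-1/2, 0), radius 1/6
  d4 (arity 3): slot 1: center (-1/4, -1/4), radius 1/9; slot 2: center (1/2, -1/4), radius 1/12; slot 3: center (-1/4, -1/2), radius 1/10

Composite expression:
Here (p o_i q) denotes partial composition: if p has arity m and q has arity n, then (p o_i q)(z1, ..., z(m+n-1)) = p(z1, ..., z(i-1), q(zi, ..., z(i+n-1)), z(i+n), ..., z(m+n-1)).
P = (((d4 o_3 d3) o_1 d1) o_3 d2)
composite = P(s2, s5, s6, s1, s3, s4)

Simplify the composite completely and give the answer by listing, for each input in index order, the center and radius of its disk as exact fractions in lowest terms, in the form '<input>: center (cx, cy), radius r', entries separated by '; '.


s1: center (11/24, -1/4), radius 1/72; s2: center (-7/36, -11/36), radius 1/81; s3: center (-1/5, -9/20), radius 1/70; s4: center (-3/10, -1/2), radius 1/60; s5: center (-11/36, -5/18), radius 1/108; s6: center (1/2, -5/24), radius 1/60

Affine substitution under d4: radii multiply and s-centers shift.
input s2: applying the 2 nested substitutions gives center (-7/36, -11/36), radius 1/81
input s5: applying the 2 nested substitutions gives center (-11/36, -5/18), radius 1/108
input s6: applying the 2 nested substitutions gives center (1/2, -5/24), radius 1/60
input s1: applying the 2 nested substitutions gives center (11/24, -1/4), radius 1/72
input s3: applying the 2 nested substitutions gives center (-1/5, -9/20), radius 1/70
input s4: applying the 2 nested substitutions gives center (-3/10, -1/2), radius 1/60


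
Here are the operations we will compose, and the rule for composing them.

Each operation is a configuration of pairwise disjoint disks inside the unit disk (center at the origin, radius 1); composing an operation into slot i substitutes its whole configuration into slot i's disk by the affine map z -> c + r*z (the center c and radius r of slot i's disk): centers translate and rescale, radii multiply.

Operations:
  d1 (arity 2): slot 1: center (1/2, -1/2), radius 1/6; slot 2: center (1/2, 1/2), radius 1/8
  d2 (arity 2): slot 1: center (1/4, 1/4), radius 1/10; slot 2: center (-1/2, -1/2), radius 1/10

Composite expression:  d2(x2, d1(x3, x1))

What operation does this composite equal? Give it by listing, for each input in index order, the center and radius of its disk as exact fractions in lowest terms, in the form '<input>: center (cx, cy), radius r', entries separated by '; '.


x1: center (-9/20, -9/20), radius 1/80; x2: center (1/4, 1/4), radius 1/10; x3: center (-9/20, -11/20), radius 1/60

Affine substitution under d2: radii multiply and x-centers shift.
x2: after 1 affine step, its disk has center (1/4, 1/4), radius 1/10
x3: after 2 affine steps, its disk has center (-9/20, -11/20), radius 1/60
x1: after 2 affine steps, its disk has center (-9/20, -9/20), radius 1/80


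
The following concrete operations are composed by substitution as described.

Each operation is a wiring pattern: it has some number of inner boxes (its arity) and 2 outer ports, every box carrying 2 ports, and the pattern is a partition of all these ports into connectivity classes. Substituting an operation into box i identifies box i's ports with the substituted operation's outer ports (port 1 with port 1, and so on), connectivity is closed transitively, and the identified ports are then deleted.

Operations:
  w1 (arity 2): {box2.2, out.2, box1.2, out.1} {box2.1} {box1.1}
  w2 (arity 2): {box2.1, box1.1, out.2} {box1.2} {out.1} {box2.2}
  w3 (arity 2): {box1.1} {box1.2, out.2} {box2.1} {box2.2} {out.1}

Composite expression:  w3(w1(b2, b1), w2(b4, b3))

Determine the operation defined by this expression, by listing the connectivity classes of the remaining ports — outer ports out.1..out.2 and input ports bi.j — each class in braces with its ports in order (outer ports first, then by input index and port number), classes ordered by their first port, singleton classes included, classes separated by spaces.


Substituting into w3 glues patterns; closure does the rest.
stage w1: inputs (b2, b1), connectivity {out.1, out.2, b1.2, b2.2} {b1.1} {b2.1}, out.j its boundary
stage w2: inputs (b4, b3), connectivity {out.1} {out.2, b3.1, b4.1} {b3.2} {b4.2}, out.j its boundary
stage w3: inputs (b2, b1, b4, b3), connectivity {out.1} {out.2, b1.2, b2.2} {b1.1} {b2.1} {b3.1, b4.1} {b3.2} {b4.2}, out.j its boundary

{out.1} {out.2, b1.2, b2.2} {b1.1} {b2.1} {b3.1, b4.1} {b3.2} {b4.2}


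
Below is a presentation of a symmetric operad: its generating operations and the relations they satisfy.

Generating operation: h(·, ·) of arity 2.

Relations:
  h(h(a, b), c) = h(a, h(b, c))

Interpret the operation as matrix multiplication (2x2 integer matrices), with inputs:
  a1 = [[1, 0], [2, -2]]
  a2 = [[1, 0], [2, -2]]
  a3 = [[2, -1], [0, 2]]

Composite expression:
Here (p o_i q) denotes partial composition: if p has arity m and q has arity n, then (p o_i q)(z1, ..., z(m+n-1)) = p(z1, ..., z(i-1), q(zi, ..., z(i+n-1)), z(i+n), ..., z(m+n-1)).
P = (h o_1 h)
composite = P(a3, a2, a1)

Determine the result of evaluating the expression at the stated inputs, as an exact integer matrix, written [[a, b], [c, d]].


[[4, -4], [-4, 8]]


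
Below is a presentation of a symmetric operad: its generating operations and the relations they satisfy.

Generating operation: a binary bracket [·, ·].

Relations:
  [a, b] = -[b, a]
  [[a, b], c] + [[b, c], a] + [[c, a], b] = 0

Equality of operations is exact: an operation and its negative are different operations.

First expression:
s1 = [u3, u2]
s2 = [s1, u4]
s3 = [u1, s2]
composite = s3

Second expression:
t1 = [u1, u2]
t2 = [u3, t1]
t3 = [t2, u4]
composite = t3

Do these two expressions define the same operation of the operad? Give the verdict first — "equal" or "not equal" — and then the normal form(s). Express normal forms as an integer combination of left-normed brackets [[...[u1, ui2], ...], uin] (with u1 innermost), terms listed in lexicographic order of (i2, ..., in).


not equal: they reduce to -[[[u1, u2], u3], u4] + [[[u1, u3], u2], u4] + [[[u1, u4], u2], u3] - [[[u1, u4], u3], u2] and -[[[u1, u2], u3], u4]

Normal form of the first expression: -[[[u1, u2], u3], u4] + [[[u1, u3], u2], u4] + [[[u1, u4], u2], u3] - [[[u1, u4], u3], u2]
Normal form of the second expression: -[[[u1, u2], u3], u4]
Different reductions; not equal.


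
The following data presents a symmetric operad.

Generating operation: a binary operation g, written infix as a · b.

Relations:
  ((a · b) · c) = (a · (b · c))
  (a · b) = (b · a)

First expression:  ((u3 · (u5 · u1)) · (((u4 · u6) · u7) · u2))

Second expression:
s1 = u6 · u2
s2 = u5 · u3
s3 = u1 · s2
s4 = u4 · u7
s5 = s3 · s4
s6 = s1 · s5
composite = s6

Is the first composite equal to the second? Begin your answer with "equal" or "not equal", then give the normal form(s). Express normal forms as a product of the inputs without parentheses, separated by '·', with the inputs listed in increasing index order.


equal: each reduces to u1 · u2 · u3 · u4 · u5 · u6 · u7

The first composite normalizes to u1 · u2 · u3 · u4 · u5 · u6 · u7
The second composite normalizes to u1 · u2 · u3 · u4 · u5 · u6 · u7
Identical normal forms: equal.


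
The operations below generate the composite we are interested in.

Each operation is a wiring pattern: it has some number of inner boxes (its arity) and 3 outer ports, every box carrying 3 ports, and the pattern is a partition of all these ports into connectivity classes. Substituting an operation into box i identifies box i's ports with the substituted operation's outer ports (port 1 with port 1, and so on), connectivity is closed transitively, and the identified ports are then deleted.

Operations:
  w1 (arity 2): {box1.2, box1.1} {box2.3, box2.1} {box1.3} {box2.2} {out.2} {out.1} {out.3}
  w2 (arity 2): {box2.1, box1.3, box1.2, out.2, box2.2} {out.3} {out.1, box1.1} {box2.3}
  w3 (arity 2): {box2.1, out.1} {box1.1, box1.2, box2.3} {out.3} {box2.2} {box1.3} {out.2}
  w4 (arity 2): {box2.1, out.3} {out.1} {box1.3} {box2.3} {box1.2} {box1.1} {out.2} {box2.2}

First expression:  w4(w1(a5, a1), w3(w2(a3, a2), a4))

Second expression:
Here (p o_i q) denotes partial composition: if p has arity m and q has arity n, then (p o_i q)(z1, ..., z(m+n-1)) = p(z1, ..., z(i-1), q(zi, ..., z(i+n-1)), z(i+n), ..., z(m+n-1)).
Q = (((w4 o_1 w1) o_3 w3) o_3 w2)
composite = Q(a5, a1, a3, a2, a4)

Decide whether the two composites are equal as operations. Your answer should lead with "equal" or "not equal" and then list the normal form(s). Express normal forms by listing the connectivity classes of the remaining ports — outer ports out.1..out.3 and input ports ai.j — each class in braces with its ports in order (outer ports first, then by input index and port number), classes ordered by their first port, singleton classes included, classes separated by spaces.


equal; the common form is {out.1} {out.2} {out.3, a4.1} {a1.1, a1.3} {a1.2} {a2.1, a2.2, a3.1, a3.2, a3.3, a4.3} {a2.3} {a4.2} {a5.1, a5.2} {a5.3}

The first expression reduces to {out.1} {out.2} {out.3, a4.1} {a1.1, a1.3} {a1.2} {a2.1, a2.2, a3.1, a3.2, a3.3, a4.3} {a2.3} {a4.2} {a5.1, a5.2} {a5.3}
The second expression reduces to {out.1} {out.2} {out.3, a4.1} {a1.1, a1.3} {a1.2} {a2.1, a2.2, a3.1, a3.2, a3.3, a4.3} {a2.3} {a4.2} {a5.1, a5.2} {a5.3}
One common form — equal.


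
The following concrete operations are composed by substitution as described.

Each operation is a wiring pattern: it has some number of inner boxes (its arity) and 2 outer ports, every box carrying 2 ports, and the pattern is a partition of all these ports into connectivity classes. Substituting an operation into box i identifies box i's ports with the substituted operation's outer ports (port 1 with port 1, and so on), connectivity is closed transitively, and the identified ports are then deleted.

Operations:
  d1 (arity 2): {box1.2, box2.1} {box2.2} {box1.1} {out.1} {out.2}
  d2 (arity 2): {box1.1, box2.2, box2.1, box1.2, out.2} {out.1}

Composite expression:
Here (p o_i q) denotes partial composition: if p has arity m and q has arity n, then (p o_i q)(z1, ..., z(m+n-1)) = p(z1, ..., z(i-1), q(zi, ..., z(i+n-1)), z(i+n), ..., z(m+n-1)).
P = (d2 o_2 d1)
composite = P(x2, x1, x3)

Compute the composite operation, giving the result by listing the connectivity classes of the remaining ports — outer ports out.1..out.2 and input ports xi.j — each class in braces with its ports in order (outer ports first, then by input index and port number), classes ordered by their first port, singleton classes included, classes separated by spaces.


{out.1} {out.2, x2.1, x2.2} {x1.1} {x1.2, x3.1} {x3.2}


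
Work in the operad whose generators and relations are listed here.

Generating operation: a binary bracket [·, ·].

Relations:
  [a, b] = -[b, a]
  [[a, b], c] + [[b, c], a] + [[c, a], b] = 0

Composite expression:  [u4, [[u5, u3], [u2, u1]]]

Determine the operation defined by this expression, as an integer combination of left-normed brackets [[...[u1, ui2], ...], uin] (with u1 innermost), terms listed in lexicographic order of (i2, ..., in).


Antisymmetry and Jacobi reduce to u1-anchored left-normed brackets.
Composite bracket: [u4, [[u5, u3], [u2, u1]]]
Under [a, b] = ab - ba we get 16 signed associative words (2^4 = 16).
Words beginning with u1 determine it all:
  u1u2u3u5u4 (sign +1) contributes +[[[[u1, u2], u3], u5], u4]
  u1u2u5u3u4 (sign -1) contributes -[[[[u1, u2], u5], u3], u4]

[[[[u1, u2], u3], u5], u4] - [[[[u1, u2], u5], u3], u4]


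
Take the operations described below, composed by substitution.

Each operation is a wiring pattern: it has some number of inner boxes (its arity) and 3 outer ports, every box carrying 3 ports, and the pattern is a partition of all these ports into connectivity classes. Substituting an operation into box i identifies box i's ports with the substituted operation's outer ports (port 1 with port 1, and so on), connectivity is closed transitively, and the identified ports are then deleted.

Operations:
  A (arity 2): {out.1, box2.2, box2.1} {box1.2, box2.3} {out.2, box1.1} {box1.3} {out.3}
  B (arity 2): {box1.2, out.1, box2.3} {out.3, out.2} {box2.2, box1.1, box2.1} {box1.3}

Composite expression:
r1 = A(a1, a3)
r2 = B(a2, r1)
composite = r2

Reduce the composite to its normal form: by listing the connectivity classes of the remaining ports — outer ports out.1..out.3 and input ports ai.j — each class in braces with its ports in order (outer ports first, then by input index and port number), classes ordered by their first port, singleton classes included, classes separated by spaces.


Substituting into B glues patterns; closure does the rest.
through A, on inputs (a1, a3): {out.1, a3.1, a3.2} {out.2, a1.1} {out.3} {a1.2, a3.3} {a1.3} (out.j = stage outer ports)
through B, on inputs (a2, a1, a3): {out.1, a2.2} {out.2, out.3} {a1.1, a2.1, a3.1, a3.2} {a1.2, a3.3} {a1.3} {a2.3} (out.j = stage outer ports)

{out.1, a2.2} {out.2, out.3} {a1.1, a2.1, a3.1, a3.2} {a1.2, a3.3} {a1.3} {a2.3}


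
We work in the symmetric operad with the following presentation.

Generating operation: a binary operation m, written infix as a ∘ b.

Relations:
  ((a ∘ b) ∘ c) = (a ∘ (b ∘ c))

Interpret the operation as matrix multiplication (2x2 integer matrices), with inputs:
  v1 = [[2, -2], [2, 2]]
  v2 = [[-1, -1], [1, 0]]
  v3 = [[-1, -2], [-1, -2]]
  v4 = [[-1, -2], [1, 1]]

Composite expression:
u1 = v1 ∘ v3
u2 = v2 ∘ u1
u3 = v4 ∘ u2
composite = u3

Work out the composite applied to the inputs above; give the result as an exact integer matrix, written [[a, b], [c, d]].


[[-4, -8], [4, 8]]

(v1 ∘ v3) = [[0, 0], [-4, -8]]
(v2 ∘ (v1 ∘ v3)) = [[4, 8], [0, 0]]
(v4 ∘ (v2 ∘ (v1 ∘ v3))) = [[-4, -8], [4, 8]]


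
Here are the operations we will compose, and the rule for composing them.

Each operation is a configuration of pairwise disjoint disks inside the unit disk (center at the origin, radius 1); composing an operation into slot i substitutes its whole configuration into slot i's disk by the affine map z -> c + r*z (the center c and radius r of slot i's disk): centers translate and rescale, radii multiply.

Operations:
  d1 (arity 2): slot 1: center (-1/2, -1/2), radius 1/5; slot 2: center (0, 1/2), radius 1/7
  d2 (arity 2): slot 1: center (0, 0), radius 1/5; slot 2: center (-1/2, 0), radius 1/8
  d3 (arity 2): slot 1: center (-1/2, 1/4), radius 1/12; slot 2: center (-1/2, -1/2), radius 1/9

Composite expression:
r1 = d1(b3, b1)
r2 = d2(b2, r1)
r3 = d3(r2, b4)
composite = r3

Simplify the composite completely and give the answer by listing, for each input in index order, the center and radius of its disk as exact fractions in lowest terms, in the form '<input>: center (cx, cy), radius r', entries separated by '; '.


b1: center (-13/24, 49/192), radius 1/672; b2: center (-1/2, 1/4), radius 1/60; b3: center (-35/64, 47/192), radius 1/480; b4: center (-1/2, -1/2), radius 1/9

Affine substitution under d3: radii multiply and b-centers shift.
tracing b2 down its 2-map path: center (-1/2, 1/4), radius 1/60
tracing b3 down its 3-map path: center (-35/64, 47/192), radius 1/480
tracing b1 down its 3-map path: center (-13/24, 49/192), radius 1/672
tracing b4 down its 1-map path: center (-1/2, -1/2), radius 1/9
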